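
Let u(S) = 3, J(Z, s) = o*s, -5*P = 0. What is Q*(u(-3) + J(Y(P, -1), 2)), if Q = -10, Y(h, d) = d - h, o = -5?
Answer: 70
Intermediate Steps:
P = 0 (P = -⅕*0 = 0)
J(Z, s) = -5*s
Q*(u(-3) + J(Y(P, -1), 2)) = -10*(3 - 5*2) = -10*(3 - 10) = -10*(-7) = 70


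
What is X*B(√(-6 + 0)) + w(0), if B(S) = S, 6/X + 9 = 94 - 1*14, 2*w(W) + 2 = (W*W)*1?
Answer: -1 + 6*I*√6/71 ≈ -1.0 + 0.207*I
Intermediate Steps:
w(W) = -1 + W²/2 (w(W) = -1 + ((W*W)*1)/2 = -1 + (W²*1)/2 = -1 + W²/2)
X = 6/71 (X = 6/(-9 + (94 - 1*14)) = 6/(-9 + (94 - 14)) = 6/(-9 + 80) = 6/71 ≈ 0.084507)
X*B(√(-6 + 0)) + w(0) = 6*√(-6 + 0)/71 + (-1 + (½)*0²) = 6*√(-6)/71 + (-1 + (½)*0) = 6*(I*√6)/71 + (-1 + 0) = 6*I*√6/71 - 1 = -1 + 6*I*√6/71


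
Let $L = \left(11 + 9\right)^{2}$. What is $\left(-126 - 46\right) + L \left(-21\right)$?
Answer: $-8572$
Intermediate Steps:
$L = 400$ ($L = 20^{2} = 400$)
$\left(-126 - 46\right) + L \left(-21\right) = \left(-126 - 46\right) + 400 \left(-21\right) = -172 - 8400 = -8572$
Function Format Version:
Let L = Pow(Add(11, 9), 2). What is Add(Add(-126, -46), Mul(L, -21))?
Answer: -8572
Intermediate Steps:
L = 400 (L = Pow(20, 2) = 400)
Add(Add(-126, -46), Mul(L, -21)) = Add(Add(-126, -46), Mul(400, -21)) = Add(-172, -8400) = -8572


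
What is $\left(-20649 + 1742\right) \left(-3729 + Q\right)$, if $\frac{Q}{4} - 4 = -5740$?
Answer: $504306411$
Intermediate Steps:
$Q = -22944$ ($Q = 16 + 4 \left(-5740\right) = 16 - 22960 = -22944$)
$\left(-20649 + 1742\right) \left(-3729 + Q\right) = \left(-20649 + 1742\right) \left(-3729 - 22944\right) = \left(-18907\right) \left(-26673\right) = 504306411$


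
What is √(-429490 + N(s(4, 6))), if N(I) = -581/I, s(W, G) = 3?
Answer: I*√3867153/3 ≈ 655.5*I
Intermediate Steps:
√(-429490 + N(s(4, 6))) = √(-429490 - 581/3) = √(-1289051/3) = I*√3867153/3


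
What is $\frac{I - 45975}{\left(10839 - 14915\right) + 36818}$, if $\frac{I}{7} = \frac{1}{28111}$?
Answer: $- \frac{646201609}{460205181} \approx -1.4042$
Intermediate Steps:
$I = \frac{7}{28111} \approx 0.00024901$
$\frac{I - 45975}{\left(10839 - 14915\right) + 36818} = \frac{\frac{7}{28111} - 45975}{\left(10839 - 14915\right) + 36818} = - \frac{1292403218}{28111 \left(\left(10839 - 14915\right) + 36818\right)} = - \frac{1292403218}{28111 \left(-4076 + 36818\right)} = - \frac{1292403218}{28111 \cdot 32742} = \left(- \frac{1292403218}{28111}\right) \frac{1}{32742} = - \frac{646201609}{460205181}$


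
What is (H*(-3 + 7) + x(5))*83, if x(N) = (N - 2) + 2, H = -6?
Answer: -1577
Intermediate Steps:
x(N) = N (x(N) = (-2 + N) + 2 = N)
(H*(-3 + 7) + x(5))*83 = (-6*(-3 + 7) + 5)*83 = (-6*4 + 5)*83 = (-24 + 5)*83 = -19*83 = -1577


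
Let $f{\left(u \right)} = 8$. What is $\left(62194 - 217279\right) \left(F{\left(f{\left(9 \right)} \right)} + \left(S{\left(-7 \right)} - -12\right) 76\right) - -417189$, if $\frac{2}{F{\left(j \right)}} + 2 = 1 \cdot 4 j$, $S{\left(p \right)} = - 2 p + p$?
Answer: $-223535890$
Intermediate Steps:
$S{\left(p \right)} = - p$
$F{\left(j \right)} = \frac{2}{-2 + 4 j}$ ($F{\left(j \right)} = \frac{2}{-2 + 1 \cdot 4 j} = \frac{2}{-2 + 4 j}$)
$\left(62194 - 217279\right) \left(F{\left(f{\left(9 \right)} \right)} + \left(S{\left(-7 \right)} - -12\right) 76\right) - -417189 = \left(62194 - 217279\right) \left(\frac{1}{-1 + 2 \cdot 8} + \left(\left(-1\right) \left(-7\right) - -12\right) 76\right) - -417189 = - 155085 \left(\frac{1}{-1 + 16} + \left(7 + \left(-25 + 37\right)\right) 76\right) + 417189 = - 155085 \left(\frac{1}{15} + \left(7 + 12\right) 76\right) + 417189 = - 155085 \left(\frac{1}{15} + 19 \cdot 76\right) + 417189 = - 155085 \left(\frac{1}{15} + 1444\right) + 417189 = \left(-155085\right) \frac{21661}{15} + 417189 = -223953079 + 417189 = -223535890$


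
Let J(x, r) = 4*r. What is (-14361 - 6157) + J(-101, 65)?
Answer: -20258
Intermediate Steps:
(-14361 - 6157) + J(-101, 65) = (-14361 - 6157) + 4*65 = -20518 + 260 = -20258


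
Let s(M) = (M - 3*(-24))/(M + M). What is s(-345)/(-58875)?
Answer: -91/13541250 ≈ -6.7202e-6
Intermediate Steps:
s(M) = (72 + M)/(2*M) (s(M) = (M + 72)/((2*M)) = (72 + M)*(1/(2*M)) = (72 + M)/(2*M))
s(-345)/(-58875) = ((1/2)*(72 - 345)/(-345))/(-58875) = ((1/2)*(-1/345)*(-273))*(-1/58875) = (91/230)*(-1/58875) = -91/13541250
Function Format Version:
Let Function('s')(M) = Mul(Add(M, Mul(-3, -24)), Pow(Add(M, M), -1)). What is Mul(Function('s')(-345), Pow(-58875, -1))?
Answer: Rational(-91, 13541250) ≈ -6.7202e-6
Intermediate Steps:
Function('s')(M) = Mul(Rational(1, 2), Pow(M, -1), Add(72, M)) (Function('s')(M) = Mul(Add(M, 72), Pow(Mul(2, M), -1)) = Mul(Add(72, M), Mul(Rational(1, 2), Pow(M, -1))) = Mul(Rational(1, 2), Pow(M, -1), Add(72, M)))
Mul(Function('s')(-345), Pow(-58875, -1)) = Mul(Mul(Rational(1, 2), Pow(-345, -1), Add(72, -345)), Pow(-58875, -1)) = Mul(Mul(Rational(1, 2), Rational(-1, 345), -273), Rational(-1, 58875)) = Mul(Rational(91, 230), Rational(-1, 58875)) = Rational(-91, 13541250)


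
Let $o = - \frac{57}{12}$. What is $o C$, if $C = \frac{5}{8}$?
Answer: $- \frac{95}{32} \approx -2.9688$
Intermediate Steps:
$C = \frac{5}{8}$ ($C = 5 \cdot \frac{1}{8} = \frac{5}{8} \approx 0.625$)
$o = - \frac{19}{4}$ ($o = \left(-57\right) \frac{1}{12} = - \frac{19}{4} \approx -4.75$)
$o C = \left(- \frac{19}{4}\right) \frac{5}{8} = - \frac{95}{32}$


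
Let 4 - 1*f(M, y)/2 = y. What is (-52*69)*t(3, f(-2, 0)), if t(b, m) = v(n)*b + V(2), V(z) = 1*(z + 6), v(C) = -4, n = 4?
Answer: 14352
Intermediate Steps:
V(z) = 6 + z (V(z) = 1*(6 + z) = 6 + z)
f(M, y) = 8 - 2*y
t(b, m) = 8 - 4*b (t(b, m) = -4*b + (6 + 2) = -4*b + 8 = 8 - 4*b)
(-52*69)*t(3, f(-2, 0)) = (-52*69)*(8 - 4*3) = -3588*(8 - 12) = -3588*(-4) = 14352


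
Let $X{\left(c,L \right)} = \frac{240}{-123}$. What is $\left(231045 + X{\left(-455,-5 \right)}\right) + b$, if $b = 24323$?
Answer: $\frac{10470008}{41} \approx 2.5537 \cdot 10^{5}$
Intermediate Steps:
$X{\left(c,L \right)} = - \frac{80}{41}$ ($X{\left(c,L \right)} = 240 \left(- \frac{1}{123}\right) = - \frac{80}{41}$)
$\left(231045 + X{\left(-455,-5 \right)}\right) + b = \left(231045 - \frac{80}{41}\right) + 24323 = \frac{9472765}{41} + 24323 = \frac{10470008}{41}$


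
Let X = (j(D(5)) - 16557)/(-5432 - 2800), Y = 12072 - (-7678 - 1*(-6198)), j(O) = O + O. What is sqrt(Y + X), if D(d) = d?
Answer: sqrt(4686217662)/588 ≈ 116.42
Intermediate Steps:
j(O) = 2*O
Y = 13552 (Y = 12072 - (-7678 + 6198) = 12072 - 1*(-1480) = 12072 + 1480 = 13552)
X = 16547/8232 (X = (2*5 - 16557)/(-5432 - 2800) = (10 - 16557)/(-8232) = -16547*(-1/8232) = 16547/8232 ≈ 2.0101)
sqrt(Y + X) = sqrt(13552 + 16547/8232) = sqrt(111576611/8232) = sqrt(4686217662)/588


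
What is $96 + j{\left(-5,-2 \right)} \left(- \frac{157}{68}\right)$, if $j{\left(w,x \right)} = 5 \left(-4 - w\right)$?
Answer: $\frac{5743}{68} \approx 84.456$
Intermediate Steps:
$j{\left(w,x \right)} = -20 - 5 w$
$96 + j{\left(-5,-2 \right)} \left(- \frac{157}{68}\right) = 96 + \left(-20 - -25\right) \left(- \frac{157}{68}\right) = 96 + \left(-20 + 25\right) \left(\left(-157\right) \frac{1}{68}\right) = 96 + 5 \left(- \frac{157}{68}\right) = 96 - \frac{785}{68} = \frac{5743}{68}$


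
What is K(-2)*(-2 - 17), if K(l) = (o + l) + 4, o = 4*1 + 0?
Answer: -114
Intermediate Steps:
o = 4 (o = 4 + 0 = 4)
K(l) = 8 + l (K(l) = (4 + l) + 4 = 8 + l)
K(-2)*(-2 - 17) = (8 - 2)*(-2 - 17) = 6*(-19) = -114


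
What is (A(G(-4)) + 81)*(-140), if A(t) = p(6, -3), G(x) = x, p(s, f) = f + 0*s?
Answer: -10920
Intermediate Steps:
p(s, f) = f (p(s, f) = f + 0 = f)
A(t) = -3
(A(G(-4)) + 81)*(-140) = (-3 + 81)*(-140) = 78*(-140) = -10920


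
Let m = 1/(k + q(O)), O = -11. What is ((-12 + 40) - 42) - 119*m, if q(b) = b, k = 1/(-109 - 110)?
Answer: -7679/2410 ≈ -3.1863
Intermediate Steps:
k = -1/219 (k = 1/(-219) = -1/219 ≈ -0.0045662)
m = -219/2410 (m = 1/(-1/219 - 11) = 1/(-2410/219) = -219/2410 ≈ -0.090871)
((-12 + 40) - 42) - 119*m = ((-12 + 40) - 42) - 119*(-219/2410) = (28 - 42) + 26061/2410 = -14 + 26061/2410 = -7679/2410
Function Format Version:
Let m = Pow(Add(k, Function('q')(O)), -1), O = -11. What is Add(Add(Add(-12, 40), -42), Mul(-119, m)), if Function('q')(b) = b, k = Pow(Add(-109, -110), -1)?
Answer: Rational(-7679, 2410) ≈ -3.1863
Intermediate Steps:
k = Rational(-1, 219) (k = Pow(-219, -1) = Rational(-1, 219) ≈ -0.0045662)
m = Rational(-219, 2410) (m = Pow(Add(Rational(-1, 219), -11), -1) = Pow(Rational(-2410, 219), -1) = Rational(-219, 2410) ≈ -0.090871)
Add(Add(Add(-12, 40), -42), Mul(-119, m)) = Add(Add(Add(-12, 40), -42), Mul(-119, Rational(-219, 2410))) = Add(Add(28, -42), Rational(26061, 2410)) = Add(-14, Rational(26061, 2410)) = Rational(-7679, 2410)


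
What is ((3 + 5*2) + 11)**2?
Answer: 576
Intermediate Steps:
((3 + 5*2) + 11)**2 = ((3 + 10) + 11)**2 = (13 + 11)**2 = 24**2 = 576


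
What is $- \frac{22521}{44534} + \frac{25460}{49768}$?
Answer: $\frac{813157}{138523007} \approx 0.0058702$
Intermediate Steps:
$- \frac{22521}{44534} + \frac{25460}{49768} = \left(-22521\right) \frac{1}{44534} + 25460 \cdot \frac{1}{49768} = - \frac{22521}{44534} + \frac{6365}{12442} = \frac{813157}{138523007}$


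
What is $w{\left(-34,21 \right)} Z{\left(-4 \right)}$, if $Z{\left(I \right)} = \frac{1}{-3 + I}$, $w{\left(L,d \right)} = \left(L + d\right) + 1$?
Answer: $\frac{12}{7} \approx 1.7143$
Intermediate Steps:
$w{\left(L,d \right)} = 1 + L + d$
$w{\left(-34,21 \right)} Z{\left(-4 \right)} = \frac{1 - 34 + 21}{-3 - 4} = - \frac{12}{-7} = \left(-12\right) \left(- \frac{1}{7}\right) = \frac{12}{7}$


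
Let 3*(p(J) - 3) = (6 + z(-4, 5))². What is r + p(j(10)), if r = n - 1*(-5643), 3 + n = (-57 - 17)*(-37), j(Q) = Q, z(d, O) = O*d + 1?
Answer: 25312/3 ≈ 8437.3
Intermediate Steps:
z(d, O) = 1 + O*d
p(J) = 178/3 (p(J) = 3 + (6 + (1 + 5*(-4)))²/3 = 3 + (6 + (1 - 20))²/3 = 3 + (6 - 19)²/3 = 3 + (⅓)*(-13)² = 3 + (⅓)*169 = 3 + 169/3 = 178/3)
n = 2735 (n = -3 + (-57 - 17)*(-37) = -3 - 74*(-37) = -3 + 2738 = 2735)
r = 8378 (r = 2735 - 1*(-5643) = 2735 + 5643 = 8378)
r + p(j(10)) = 8378 + 178/3 = 25312/3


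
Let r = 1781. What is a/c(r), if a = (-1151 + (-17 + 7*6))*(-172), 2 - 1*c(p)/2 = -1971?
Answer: 96836/1973 ≈ 49.081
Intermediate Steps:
c(p) = 3946 (c(p) = 4 - 2*(-1971) = 4 + 3942 = 3946)
a = 193672 (a = (-1151 + (-17 + 42))*(-172) = (-1151 + 25)*(-172) = -1126*(-172) = 193672)
a/c(r) = 193672/3946 = 193672*(1/3946) = 96836/1973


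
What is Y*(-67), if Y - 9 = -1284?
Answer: 85425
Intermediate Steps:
Y = -1275 (Y = 9 - 1284 = -1275)
Y*(-67) = -1275*(-67) = 85425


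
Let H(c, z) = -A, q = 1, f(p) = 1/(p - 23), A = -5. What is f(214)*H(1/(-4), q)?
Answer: 5/191 ≈ 0.026178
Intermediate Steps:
f(p) = 1/(-23 + p)
H(c, z) = 5 (H(c, z) = -1*(-5) = 5)
f(214)*H(1/(-4), q) = 5/(-23 + 214) = 5/191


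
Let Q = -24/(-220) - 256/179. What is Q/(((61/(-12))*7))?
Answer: 22296/600545 ≈ 0.037126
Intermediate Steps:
Q = -13006/9845 (Q = -24*(-1/220) - 256*1/179 = 6/55 - 256/179 = -13006/9845 ≈ -1.3211)
Q/(((61/(-12))*7)) = -13006/(9845*((61/(-12))*7)) = -13006/(9845*((61*(-1/12))*7)) = -13006/(9845*((-61/12*7))) = -13006/(9845*(-427/12)) = -13006/9845*(-12/427) = 22296/600545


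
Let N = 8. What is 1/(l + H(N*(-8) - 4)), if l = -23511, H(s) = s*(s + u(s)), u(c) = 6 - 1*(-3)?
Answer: -1/19499 ≈ -5.1285e-5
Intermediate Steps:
u(c) = 9 (u(c) = 6 + 3 = 9)
H(s) = s*(9 + s) (H(s) = s*(s + 9) = s*(9 + s))
1/(l + H(N*(-8) - 4)) = 1/(-23511 + (8*(-8) - 4)*(9 + (8*(-8) - 4))) = 1/(-23511 + (-64 - 4)*(9 + (-64 - 4))) = 1/(-23511 - 68*(9 - 68)) = 1/(-23511 - 68*(-59)) = 1/(-23511 + 4012) = 1/(-19499) = -1/19499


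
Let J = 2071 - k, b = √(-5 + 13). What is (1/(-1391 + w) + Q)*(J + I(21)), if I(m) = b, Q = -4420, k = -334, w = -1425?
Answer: -29934364005/2816 - 12446721*√2/1408 ≈ -1.0643e+7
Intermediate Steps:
b = 2*√2 (b = √8 = 2*√2 ≈ 2.8284)
I(m) = 2*√2
J = 2405 (J = 2071 - 1*(-334) = 2071 + 334 = 2405)
(1/(-1391 + w) + Q)*(J + I(21)) = (1/(-1391 - 1425) - 4420)*(2405 + 2*√2) = (1/(-2816) - 4420)*(2405 + 2*√2) = (-1/2816 - 4420)*(2405 + 2*√2) = -12446721*(2405 + 2*√2)/2816 = -29934364005/2816 - 12446721*√2/1408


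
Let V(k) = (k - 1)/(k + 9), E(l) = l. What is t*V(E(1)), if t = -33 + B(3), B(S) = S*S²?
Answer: 0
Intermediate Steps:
B(S) = S³
V(k) = (-1 + k)/(9 + k)
t = -6 (t = -33 + 3³ = -33 + 27 = -6)
t*V(E(1)) = -6*(-1 + 1)/(9 + 1) = -6*0/10 = -3*0/5 = -6*0 = 0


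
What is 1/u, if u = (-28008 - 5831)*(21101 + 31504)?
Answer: -1/1780100595 ≈ -5.6177e-10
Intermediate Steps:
u = -1780100595 (u = -33839*52605 = -1780100595)
1/u = 1/(-1780100595) = -1/1780100595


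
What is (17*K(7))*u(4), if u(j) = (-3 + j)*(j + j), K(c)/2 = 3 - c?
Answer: -1088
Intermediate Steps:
K(c) = 6 - 2*c (K(c) = 2*(3 - c) = 6 - 2*c)
u(j) = 2*j*(-3 + j) (u(j) = (-3 + j)*(2*j) = 2*j*(-3 + j))
(17*K(7))*u(4) = (17*(6 - 2*7))*(2*4*(-3 + 4)) = (17*(6 - 14))*(2*4*1) = (17*(-8))*8 = -136*8 = -1088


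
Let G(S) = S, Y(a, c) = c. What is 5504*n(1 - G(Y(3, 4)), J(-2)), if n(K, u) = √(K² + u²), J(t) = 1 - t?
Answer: 16512*√2 ≈ 23352.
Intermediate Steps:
5504*n(1 - G(Y(3, 4)), J(-2)) = 5504*√((1 - 1*4)² + (1 - 1*(-2))²) = 5504*√((1 - 4)² + (1 + 2)²) = 5504*√((-3)² + 3²) = 5504*√(9 + 9) = 5504*√18 = 5504*(3*√2) = 16512*√2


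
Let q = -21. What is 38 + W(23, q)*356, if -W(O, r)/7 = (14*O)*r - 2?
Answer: 16855926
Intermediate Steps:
W(O, r) = 14 - 98*O*r (W(O, r) = -7*((14*O)*r - 2) = -7*(14*O*r - 2) = -7*(-2 + 14*O*r) = 14 - 98*O*r)
38 + W(23, q)*356 = 38 + (14 - 98*23*(-21))*356 = 38 + (14 + 47334)*356 = 38 + 47348*356 = 38 + 16855888 = 16855926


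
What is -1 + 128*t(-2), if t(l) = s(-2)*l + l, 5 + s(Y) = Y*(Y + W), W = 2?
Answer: 1023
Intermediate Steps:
s(Y) = -5 + Y*(2 + Y) (s(Y) = -5 + Y*(Y + 2) = -5 + Y*(2 + Y))
t(l) = -4*l (t(l) = (-5 + (-2)² + 2*(-2))*l + l = (-5 + 4 - 4)*l + l = -5*l + l = -4*l)
-1 + 128*t(-2) = -1 + 128*(-4*(-2)) = -1 + 128*8 = -1 + 1024 = 1023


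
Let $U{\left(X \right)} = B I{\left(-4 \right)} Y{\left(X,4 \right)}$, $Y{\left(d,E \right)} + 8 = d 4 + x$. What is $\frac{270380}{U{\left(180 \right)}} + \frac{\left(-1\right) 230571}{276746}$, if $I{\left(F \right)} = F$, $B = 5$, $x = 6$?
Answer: $- \frac{976719788}{49675907} \approx -19.662$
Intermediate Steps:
$Y{\left(d,E \right)} = -2 + 4 d$ ($Y{\left(d,E \right)} = -8 + \left(d 4 + 6\right) = -8 + \left(4 d + 6\right) = -8 + \left(6 + 4 d\right) = -2 + 4 d$)
$U{\left(X \right)} = 40 - 80 X$ ($U{\left(X \right)} = 5 \left(-4\right) \left(-2 + 4 X\right) = - 20 \left(-2 + 4 X\right) = 40 - 80 X$)
$\frac{270380}{U{\left(180 \right)}} + \frac{\left(-1\right) 230571}{276746} = \frac{270380}{40 - 14400} + \frac{\left(-1\right) 230571}{276746} = \frac{270380}{40 - 14400} - \frac{230571}{276746} = \frac{270380}{-14360} - \frac{230571}{276746} = 270380 \left(- \frac{1}{14360}\right) - \frac{230571}{276746} = - \frac{13519}{718} - \frac{230571}{276746} = - \frac{976719788}{49675907}$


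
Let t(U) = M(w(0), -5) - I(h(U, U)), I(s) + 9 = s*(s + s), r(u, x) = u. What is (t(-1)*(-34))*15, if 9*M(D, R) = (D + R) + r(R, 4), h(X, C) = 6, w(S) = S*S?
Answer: 98090/3 ≈ 32697.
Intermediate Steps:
w(S) = S²
M(D, R) = D/9 + 2*R/9 (M(D, R) = ((D + R) + R)/9 = (D + 2*R)/9 = D/9 + 2*R/9)
I(s) = -9 + 2*s² (I(s) = -9 + s*(s + s) = -9 + s*(2*s) = -9 + 2*s²)
t(U) = -577/9 (t(U) = ((⅑)*0² + (2/9)*(-5)) - (-9 + 2*6²) = ((⅑)*0 - 10/9) - (-9 + 2*36) = (0 - 10/9) - (-9 + 72) = -10/9 - 1*63 = -10/9 - 63 = -577/9)
(t(-1)*(-34))*15 = -577/9*(-34)*15 = (19618/9)*15 = 98090/3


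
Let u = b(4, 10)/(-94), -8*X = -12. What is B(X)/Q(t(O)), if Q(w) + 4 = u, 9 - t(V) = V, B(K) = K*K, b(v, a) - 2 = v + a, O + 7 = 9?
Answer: -423/784 ≈ -0.53954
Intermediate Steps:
X = 3/2 (X = -⅛*(-12) = 3/2 ≈ 1.5000)
O = 2 (O = -7 + 9 = 2)
b(v, a) = 2 + a + v (b(v, a) = 2 + (v + a) = 2 + (a + v) = 2 + a + v)
B(K) = K²
t(V) = 9 - V
u = -8/47 (u = (2 + 10 + 4)/(-94) = 16*(-1/94) = -8/47 ≈ -0.17021)
Q(w) = -196/47 (Q(w) = -4 - 8/47 = -196/47)
B(X)/Q(t(O)) = (3/2)²/(-196/47) = (9/4)*(-47/196) = -423/784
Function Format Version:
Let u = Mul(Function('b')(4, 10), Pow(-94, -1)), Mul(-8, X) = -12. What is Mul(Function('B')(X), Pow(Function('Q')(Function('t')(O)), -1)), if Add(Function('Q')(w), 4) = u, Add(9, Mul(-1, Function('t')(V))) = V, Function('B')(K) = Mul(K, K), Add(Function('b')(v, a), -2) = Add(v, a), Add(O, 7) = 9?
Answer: Rational(-423, 784) ≈ -0.53954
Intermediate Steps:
X = Rational(3, 2) (X = Mul(Rational(-1, 8), -12) = Rational(3, 2) ≈ 1.5000)
O = 2 (O = Add(-7, 9) = 2)
Function('b')(v, a) = Add(2, a, v) (Function('b')(v, a) = Add(2, Add(v, a)) = Add(2, Add(a, v)) = Add(2, a, v))
Function('B')(K) = Pow(K, 2)
Function('t')(V) = Add(9, Mul(-1, V))
u = Rational(-8, 47) (u = Mul(Add(2, 10, 4), Pow(-94, -1)) = Mul(16, Rational(-1, 94)) = Rational(-8, 47) ≈ -0.17021)
Function('Q')(w) = Rational(-196, 47) (Function('Q')(w) = Add(-4, Rational(-8, 47)) = Rational(-196, 47))
Mul(Function('B')(X), Pow(Function('Q')(Function('t')(O)), -1)) = Mul(Pow(Rational(3, 2), 2), Pow(Rational(-196, 47), -1)) = Mul(Rational(9, 4), Rational(-47, 196)) = Rational(-423, 784)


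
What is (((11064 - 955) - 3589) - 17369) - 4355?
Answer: -15204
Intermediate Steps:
(((11064 - 955) - 3589) - 17369) - 4355 = ((10109 - 3589) - 17369) - 4355 = (6520 - 17369) - 4355 = -10849 - 4355 = -15204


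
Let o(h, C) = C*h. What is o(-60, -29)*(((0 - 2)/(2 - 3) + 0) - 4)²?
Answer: 6960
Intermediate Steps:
o(-60, -29)*(((0 - 2)/(2 - 3) + 0) - 4)² = (-29*(-60))*(((0 - 2)/(2 - 3) + 0) - 4)² = 1740*((-2/(-1) + 0) - 4)² = 1740*((-2*(-1) + 0) - 4)² = 1740*((2 + 0) - 4)² = 1740*(2 - 4)² = 1740*(-2)² = 1740*4 = 6960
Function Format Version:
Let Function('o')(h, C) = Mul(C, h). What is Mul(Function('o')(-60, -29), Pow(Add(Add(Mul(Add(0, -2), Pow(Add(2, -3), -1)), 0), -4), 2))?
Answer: 6960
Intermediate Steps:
Mul(Function('o')(-60, -29), Pow(Add(Add(Mul(Add(0, -2), Pow(Add(2, -3), -1)), 0), -4), 2)) = Mul(Mul(-29, -60), Pow(Add(Add(Mul(Add(0, -2), Pow(Add(2, -3), -1)), 0), -4), 2)) = Mul(1740, Pow(Add(Add(Mul(-2, Pow(-1, -1)), 0), -4), 2)) = Mul(1740, Pow(Add(Add(Mul(-2, -1), 0), -4), 2)) = Mul(1740, Pow(Add(Add(2, 0), -4), 2)) = Mul(1740, Pow(Add(2, -4), 2)) = Mul(1740, Pow(-2, 2)) = Mul(1740, 4) = 6960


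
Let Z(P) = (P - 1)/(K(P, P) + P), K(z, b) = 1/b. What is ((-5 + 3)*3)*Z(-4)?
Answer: -120/17 ≈ -7.0588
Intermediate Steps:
Z(P) = (-1 + P)/(P + 1/P) (Z(P) = (P - 1)/(1/P + P) = (-1 + P)/(P + 1/P))
((-5 + 3)*3)*Z(-4) = ((-5 + 3)*3)*(-4*(-1 - 4)/(1 + (-4)²)) = (-2*3)*(-4*(-5)/(1 + 16)) = -(-24)*(-5)/17 = -6*20/17 = -120/17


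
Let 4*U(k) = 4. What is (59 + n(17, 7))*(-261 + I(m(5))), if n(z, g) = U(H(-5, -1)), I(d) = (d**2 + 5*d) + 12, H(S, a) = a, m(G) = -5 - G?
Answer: -11940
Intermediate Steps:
I(d) = 12 + d**2 + 5*d
U(k) = 1 (U(k) = (1/4)*4 = 1)
n(z, g) = 1
(59 + n(17, 7))*(-261 + I(m(5))) = (59 + 1)*(-261 + (12 + (-5 - 1*5)**2 + 5*(-5 - 1*5))) = 60*(-261 + (12 + (-5 - 5)**2 + 5*(-5 - 5))) = 60*(-261 + (12 + (-10)**2 + 5*(-10))) = 60*(-261 + (12 + 100 - 50)) = 60*(-261 + 62) = 60*(-199) = -11940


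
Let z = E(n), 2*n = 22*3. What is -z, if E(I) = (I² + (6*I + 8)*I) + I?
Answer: -7920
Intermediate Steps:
n = 33 (n = (22*3)/2 = (½)*66 = 33)
E(I) = I + I² + I*(8 + 6*I) (E(I) = (I² + (8 + 6*I)*I) + I = (I² + I*(8 + 6*I)) + I = I + I² + I*(8 + 6*I))
z = 7920 (z = 33*(9 + 7*33) = 33*(9 + 231) = 33*240 = 7920)
-z = -1*7920 = -7920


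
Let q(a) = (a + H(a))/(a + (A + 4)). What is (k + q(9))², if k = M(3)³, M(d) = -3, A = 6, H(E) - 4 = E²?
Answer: 175561/361 ≈ 486.32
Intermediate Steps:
H(E) = 4 + E²
q(a) = (4 + a + a²)/(10 + a) (q(a) = (a + (4 + a²))/(a + (6 + 4)) = (4 + a + a²)/(a + 10) = (4 + a + a²)/(10 + a))
k = -27 (k = (-3)³ = -27)
(k + q(9))² = (-27 + (4 + 9 + 9²)/(10 + 9))² = (-27 + (4 + 9 + 81)/19)² = (-27 + (1/19)*94)² = (-27 + 94/19)² = (-419/19)² = 175561/361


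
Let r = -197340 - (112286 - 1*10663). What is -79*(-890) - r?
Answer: 369273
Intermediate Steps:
r = -298963 (r = -197340 - (112286 - 10663) = -197340 - 1*101623 = -197340 - 101623 = -298963)
-79*(-890) - r = -79*(-890) - 1*(-298963) = 70310 + 298963 = 369273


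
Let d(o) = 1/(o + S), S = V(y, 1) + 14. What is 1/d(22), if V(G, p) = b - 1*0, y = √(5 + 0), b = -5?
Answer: 31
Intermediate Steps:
y = √5 ≈ 2.2361
V(G, p) = -5 (V(G, p) = -5 - 1*0 = -5 + 0 = -5)
S = 9 (S = -5 + 14 = 9)
d(o) = 1/(9 + o) (d(o) = 1/(o + 9) = 1/(9 + o))
1/d(22) = 1/(1/(9 + 22)) = 1/(1/31) = 31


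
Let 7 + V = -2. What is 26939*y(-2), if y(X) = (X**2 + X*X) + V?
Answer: -26939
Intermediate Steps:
V = -9 (V = -7 - 2 = -9)
y(X) = -9 + 2*X**2 (y(X) = (X**2 + X*X) - 9 = (X**2 + X**2) - 9 = 2*X**2 - 9 = -9 + 2*X**2)
26939*y(-2) = 26939*(-9 + 2*(-2)**2) = 26939*(-9 + 2*4) = 26939*(-9 + 8) = 26939*(-1) = -26939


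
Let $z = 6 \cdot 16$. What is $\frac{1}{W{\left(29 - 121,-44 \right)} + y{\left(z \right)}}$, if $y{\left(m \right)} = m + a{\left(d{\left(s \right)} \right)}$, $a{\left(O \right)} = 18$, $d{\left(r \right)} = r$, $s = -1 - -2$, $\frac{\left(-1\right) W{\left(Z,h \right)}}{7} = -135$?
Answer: $\frac{1}{1059} \approx 0.00094429$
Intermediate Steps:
$W{\left(Z,h \right)} = 945$ ($W{\left(Z,h \right)} = \left(-7\right) \left(-135\right) = 945$)
$s = 1$ ($s = -1 + 2 = 1$)
$z = 96$
$y{\left(m \right)} = 18 + m$ ($y{\left(m \right)} = m + 18 = 18 + m$)
$\frac{1}{W{\left(29 - 121,-44 \right)} + y{\left(z \right)}} = \frac{1}{945 + \left(18 + 96\right)} = \frac{1}{945 + 114} = \frac{1}{1059}$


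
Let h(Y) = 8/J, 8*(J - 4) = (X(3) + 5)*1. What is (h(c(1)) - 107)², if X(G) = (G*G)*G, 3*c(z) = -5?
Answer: 11236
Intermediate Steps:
c(z) = -5/3 (c(z) = (⅓)*(-5) = -5/3)
X(G) = G³ (X(G) = G²*G = G³)
J = 8 (J = 4 + ((3³ + 5)*1)/8 = 4 + ((27 + 5)*1)/8 = 4 + (32*1)/8 = 4 + (⅛)*32 = 4 + 4 = 8)
h(Y) = 1 (h(Y) = 8/8 = 8*(⅛) = 1)
(h(c(1)) - 107)² = (1 - 107)² = (-106)² = 11236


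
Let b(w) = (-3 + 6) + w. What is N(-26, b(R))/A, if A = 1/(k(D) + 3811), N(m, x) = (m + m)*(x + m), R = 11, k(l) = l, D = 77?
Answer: 2426112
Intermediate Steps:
b(w) = 3 + w
N(m, x) = 2*m*(m + x) (N(m, x) = (2*m)*(m + x) = 2*m*(m + x))
A = 1/3888 (A = 1/(77 + 3811) = 1/3888 ≈ 0.00025720)
N(-26, b(R))/A = (2*(-26)*(-26 + (3 + 11)))/(1/3888) = (2*(-26)*(-26 + 14))*3888 = (2*(-26)*(-12))*3888 = 624*3888 = 2426112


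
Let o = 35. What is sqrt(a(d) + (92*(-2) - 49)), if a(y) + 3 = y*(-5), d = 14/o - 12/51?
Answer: I*sqrt(68442)/17 ≈ 15.389*I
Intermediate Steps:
d = 14/85 (d = 14/35 - 12/51 = 14*(1/35) - 12*1/51 = 2/5 - 4/17 = 14/85 ≈ 0.16471)
a(y) = -3 - 5*y (a(y) = -3 + y*(-5) = -3 - 5*y)
sqrt(a(d) + (92*(-2) - 49)) = sqrt((-3 - 5*14/85) + (92*(-2) - 49)) = sqrt((-3 - 14/17) + (-184 - 49)) = sqrt(-65/17 - 233) = sqrt(-4026/17) = I*sqrt(68442)/17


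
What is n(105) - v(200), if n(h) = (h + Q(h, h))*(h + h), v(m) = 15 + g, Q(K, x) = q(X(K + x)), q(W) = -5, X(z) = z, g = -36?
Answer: 21021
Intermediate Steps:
Q(K, x) = -5
v(m) = -21 (v(m) = 15 - 36 = -21)
n(h) = 2*h*(-5 + h) (n(h) = (h - 5)*(h + h) = (-5 + h)*(2*h) = 2*h*(-5 + h))
n(105) - v(200) = 2*105*(-5 + 105) - 1*(-21) = 2*105*100 + 21 = 21000 + 21 = 21021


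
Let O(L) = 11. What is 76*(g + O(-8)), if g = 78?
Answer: 6764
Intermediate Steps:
76*(g + O(-8)) = 76*(78 + 11) = 76*89 = 6764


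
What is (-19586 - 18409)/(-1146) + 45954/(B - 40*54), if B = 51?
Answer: 82487/7258 ≈ 11.365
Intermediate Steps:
(-19586 - 18409)/(-1146) + 45954/(B - 40*54) = (-19586 - 18409)/(-1146) + 45954/(51 - 40*54) = -37995*(-1/1146) + 45954/(51 - 2160) = 12665/382 + 45954/(-2109) = 12665/382 + 45954*(-1/2109) = 12665/382 - 414/19 = 82487/7258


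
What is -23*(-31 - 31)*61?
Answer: 86986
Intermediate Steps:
-23*(-31 - 31)*61 = -23*(-62)*61 = 1426*61 = 86986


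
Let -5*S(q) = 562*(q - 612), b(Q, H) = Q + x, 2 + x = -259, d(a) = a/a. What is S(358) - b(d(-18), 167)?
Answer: 144048/5 ≈ 28810.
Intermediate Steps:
d(a) = 1
x = -261 (x = -2 - 259 = -261)
b(Q, H) = -261 + Q (b(Q, H) = Q - 261 = -261 + Q)
S(q) = 343944/5 - 562*q/5 (S(q) = -562*(q - 612)/5 = -562*(-612 + q)/5 = -(-343944 + 562*q)/5 = 343944/5 - 562*q/5)
S(358) - b(d(-18), 167) = (343944/5 - 562/5*358) - (-261 + 1) = (343944/5 - 201196/5) - 1*(-260) = 142748/5 + 260 = 144048/5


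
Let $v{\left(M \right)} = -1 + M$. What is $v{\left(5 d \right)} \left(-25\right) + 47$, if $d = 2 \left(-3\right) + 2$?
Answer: $572$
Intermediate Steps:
$d = -4$ ($d = -6 + 2 = -4$)
$v{\left(5 d \right)} \left(-25\right) + 47 = \left(-1 + 5 \left(-4\right)\right) \left(-25\right) + 47 = \left(-1 - 20\right) \left(-25\right) + 47 = \left(-21\right) \left(-25\right) + 47 = 525 + 47 = 572$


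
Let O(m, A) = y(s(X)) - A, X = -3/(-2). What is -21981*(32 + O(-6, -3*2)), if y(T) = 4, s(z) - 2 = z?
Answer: -923202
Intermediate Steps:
X = 3/2 (X = -3*(-½) = 3/2 ≈ 1.5000)
s(z) = 2 + z
O(m, A) = 4 - A
-21981*(32 + O(-6, -3*2)) = -21981*(32 + (4 - (-3)*2)) = -21981*(32 + (4 - 1*(-6))) = -21981*(32 + (4 + 6)) = -21981*(32 + 10) = -21981*42 = -923202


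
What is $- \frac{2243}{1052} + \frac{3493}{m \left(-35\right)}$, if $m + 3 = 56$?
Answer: $- \frac{1119343}{278780} \approx -4.0151$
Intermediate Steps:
$m = 53$ ($m = -3 + 56 = 53$)
$- \frac{2243}{1052} + \frac{3493}{m \left(-35\right)} = - \frac{2243}{1052} + \frac{3493}{53 \left(-35\right)} = \left(-2243\right) \frac{1}{1052} + \frac{3493}{-1855} = - \frac{2243}{1052} + 3493 \left(- \frac{1}{1855}\right) = - \frac{2243}{1052} - \frac{499}{265} = - \frac{1119343}{278780}$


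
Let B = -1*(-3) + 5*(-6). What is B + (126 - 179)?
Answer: -80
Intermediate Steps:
B = -27 (B = 3 - 30 = -27)
B + (126 - 179) = -27 + (126 - 179) = -27 - 53 = -80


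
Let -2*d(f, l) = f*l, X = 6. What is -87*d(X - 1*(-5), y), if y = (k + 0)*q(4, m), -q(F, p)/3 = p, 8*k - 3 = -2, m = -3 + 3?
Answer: 0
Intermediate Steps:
m = 0
k = 1/8 (k = 3/8 + (1/8)*(-2) = 3/8 - 1/4 = 1/8 ≈ 0.12500)
q(F, p) = -3*p
y = 0 (y = (1/8 + 0)*(-3*0) = (1/8)*0 = 0)
d(f, l) = -f*l/2
-87*d(X - 1*(-5), y) = -(-87)*(6 - 1*(-5))*0/2 = -(-87)*(6 + 5)*0/2 = -(-87)*11*0/2 = -87*0 = 0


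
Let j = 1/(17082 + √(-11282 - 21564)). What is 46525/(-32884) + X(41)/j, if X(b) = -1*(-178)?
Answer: 99986912339/32884 + 178*I*√32846 ≈ 3.0406e+6 + 32260.0*I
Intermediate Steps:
X(b) = 178
j = 1/(17082 + I*√32846) (j = 1/(17082 + √(-32846)) = 1/(17082 + I*√32846) ≈ 5.8535e-5 - 6.21e-7*I)
46525/(-32884) + X(41)/j = 46525/(-32884) + 178/(8541/145913785 - I*√32846/291827570) = 46525*(-1/32884) + 178/(8541/145913785 - I*√32846/291827570) = -46525/32884 + 178/(8541/145913785 - I*√32846/291827570)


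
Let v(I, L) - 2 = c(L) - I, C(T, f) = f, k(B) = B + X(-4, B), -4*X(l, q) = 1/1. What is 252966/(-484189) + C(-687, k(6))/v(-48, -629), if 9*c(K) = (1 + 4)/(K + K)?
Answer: -223362715173/548193943910 ≈ -0.40745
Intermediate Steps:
X(l, q) = -¼ (X(l, q) = -¼/1 = -¼*1 = -¼)
k(B) = -¼ + B (k(B) = B - ¼ = -¼ + B)
c(K) = 5/(18*K) (c(K) = ((1 + 4)/(K + K))/9 = (5/((2*K)))/9 = (5*(1/(2*K)))/9 = (5/(2*K))/9 = 5/(18*K))
v(I, L) = 2 - I + 5/(18*L) (v(I, L) = 2 + (5/(18*L) - I) = 2 + (-I + 5/(18*L)) = 2 - I + 5/(18*L))
252966/(-484189) + C(-687, k(6))/v(-48, -629) = 252966/(-484189) + (-¼ + 6)/(2 - 1*(-48) + (5/18)/(-629)) = 252966*(-1/484189) + 23/(4*(2 + 48 + (5/18)*(-1/629))) = -252966/484189 + 23/(4*(2 + 48 - 5/11322)) = -252966/484189 + 23/(4*(566095/11322)) = -252966/484189 + (23/4)*(11322/566095) = -252966/484189 + 130203/1132190 = -223362715173/548193943910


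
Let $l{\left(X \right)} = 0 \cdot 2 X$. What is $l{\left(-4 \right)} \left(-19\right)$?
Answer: $0$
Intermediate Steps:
$l{\left(X \right)} = 0$ ($l{\left(X \right)} = 0 X = 0$)
$l{\left(-4 \right)} \left(-19\right) = 0 \left(-19\right) = 0$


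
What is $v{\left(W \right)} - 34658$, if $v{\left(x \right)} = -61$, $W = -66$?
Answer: $-34719$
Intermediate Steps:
$v{\left(W \right)} - 34658 = -61 - 34658 = -34719$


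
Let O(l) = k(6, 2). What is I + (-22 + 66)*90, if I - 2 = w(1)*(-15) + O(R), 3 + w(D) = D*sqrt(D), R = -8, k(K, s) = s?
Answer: 3994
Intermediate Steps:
O(l) = 2
w(D) = -3 + D**(3/2) (w(D) = -3 + D*sqrt(D) = -3 + D**(3/2))
I = 34 (I = 2 + ((-3 + 1**(3/2))*(-15) + 2) = 2 + ((-3 + 1)*(-15) + 2) = 2 + (-2*(-15) + 2) = 2 + (30 + 2) = 2 + 32 = 34)
I + (-22 + 66)*90 = 34 + (-22 + 66)*90 = 34 + 44*90 = 34 + 3960 = 3994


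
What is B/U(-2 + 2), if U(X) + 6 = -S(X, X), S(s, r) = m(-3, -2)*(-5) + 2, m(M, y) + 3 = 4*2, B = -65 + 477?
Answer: 412/17 ≈ 24.235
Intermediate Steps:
B = 412
m(M, y) = 5 (m(M, y) = -3 + 4*2 = -3 + 8 = 5)
S(s, r) = -23 (S(s, r) = 5*(-5) + 2 = -25 + 2 = -23)
U(X) = 17 (U(X) = -6 - 1*(-23) = -6 + 23 = 17)
B/U(-2 + 2) = 412/17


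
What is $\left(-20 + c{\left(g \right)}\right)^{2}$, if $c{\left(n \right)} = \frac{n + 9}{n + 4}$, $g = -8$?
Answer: $\frac{6561}{16} \approx 410.06$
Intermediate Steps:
$c{\left(n \right)} = \frac{9 + n}{4 + n}$
$\left(-20 + c{\left(g \right)}\right)^{2} = \left(-20 + \frac{9 - 8}{4 - 8}\right)^{2} = \left(-20 + \frac{1}{-4} \cdot 1\right)^{2} = \left(-20 - \frac{1}{4}\right)^{2} = \left(- \frac{81}{4}\right)^{2} = \frac{6561}{16}$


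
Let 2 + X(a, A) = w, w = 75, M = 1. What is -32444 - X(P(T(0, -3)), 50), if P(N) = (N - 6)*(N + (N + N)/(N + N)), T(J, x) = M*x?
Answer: -32517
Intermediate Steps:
T(J, x) = x (T(J, x) = 1*x = x)
P(N) = (1 + N)*(-6 + N) (P(N) = (-6 + N)*(N + (2*N)/((2*N))) = (-6 + N)*(N + (2*N)*(1/(2*N))) = (-6 + N)*(N + 1) = (-6 + N)*(1 + N) = (1 + N)*(-6 + N))
X(a, A) = 73 (X(a, A) = -2 + 75 = 73)
-32444 - X(P(T(0, -3)), 50) = -32444 - 1*73 = -32444 - 73 = -32517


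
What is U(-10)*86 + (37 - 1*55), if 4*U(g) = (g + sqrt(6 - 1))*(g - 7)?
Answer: 3637 - 731*sqrt(5)/2 ≈ 2819.7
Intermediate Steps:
U(g) = (-7 + g)*(g + sqrt(5))/4 (U(g) = ((g + sqrt(6 - 1))*(g - 7))/4 = ((g + sqrt(5))*(-7 + g))/4 = ((-7 + g)*(g + sqrt(5)))/4 = (-7 + g)*(g + sqrt(5))/4)
U(-10)*86 + (37 - 1*55) = (-7/4*(-10) - 7*sqrt(5)/4 + (1/4)*(-10)**2 + (1/4)*(-10)*sqrt(5))*86 + (37 - 1*55) = (35/2 - 7*sqrt(5)/4 + (1/4)*100 - 5*sqrt(5)/2)*86 + (37 - 55) = (35/2 - 7*sqrt(5)/4 + 25 - 5*sqrt(5)/2)*86 - 18 = (85/2 - 17*sqrt(5)/4)*86 - 18 = (3655 - 731*sqrt(5)/2) - 18 = 3637 - 731*sqrt(5)/2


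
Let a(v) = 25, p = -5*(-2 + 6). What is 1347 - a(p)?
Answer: 1322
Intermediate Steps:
p = -20 (p = -5*4 = -20)
1347 - a(p) = 1347 - 1*25 = 1347 - 25 = 1322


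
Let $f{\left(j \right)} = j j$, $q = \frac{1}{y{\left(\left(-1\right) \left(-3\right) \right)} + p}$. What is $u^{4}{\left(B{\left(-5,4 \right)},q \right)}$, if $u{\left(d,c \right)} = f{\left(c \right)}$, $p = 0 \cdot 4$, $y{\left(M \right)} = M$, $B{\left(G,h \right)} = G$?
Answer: $\frac{1}{6561} \approx 0.00015242$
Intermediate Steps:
$p = 0$
$q = \frac{1}{3}$ ($q = \frac{1}{\left(-1\right) \left(-3\right) + 0} = \frac{1}{3 + 0} = \frac{1}{3} \approx 0.33333$)
$f{\left(j \right)} = j^{2}$
$u{\left(d,c \right)} = c^{2}$
$u^{4}{\left(B{\left(-5,4 \right)},q \right)} = \left(\left(\frac{1}{3}\right)^{2}\right)^{4} = \left(\frac{1}{9}\right)^{4} = \frac{1}{6561}$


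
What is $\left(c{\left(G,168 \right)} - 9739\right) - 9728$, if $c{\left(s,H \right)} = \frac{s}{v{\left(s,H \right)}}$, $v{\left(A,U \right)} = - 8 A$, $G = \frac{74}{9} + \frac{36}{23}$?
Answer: $- \frac{155737}{8} \approx -19467.0$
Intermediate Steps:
$G = \frac{2026}{207}$ ($G = 74 \cdot \frac{1}{9} + 36 \cdot \frac{1}{23} = \frac{74}{9} + \frac{36}{23} = \frac{2026}{207} \approx 9.7874$)
$c{\left(s,H \right)} = - \frac{1}{8}$ ($c{\left(s,H \right)} = \frac{s}{\left(-8\right) s} = s \left(- \frac{1}{8 s}\right) = - \frac{1}{8}$)
$\left(c{\left(G,168 \right)} - 9739\right) - 9728 = \left(- \frac{1}{8} - 9739\right) - 9728 = - \frac{77913}{8} - 9728 = - \frac{155737}{8}$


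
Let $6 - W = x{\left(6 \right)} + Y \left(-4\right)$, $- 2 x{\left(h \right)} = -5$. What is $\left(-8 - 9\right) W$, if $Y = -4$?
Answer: $\frac{425}{2} \approx 212.5$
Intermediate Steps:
$x{\left(h \right)} = \frac{5}{2}$ ($x{\left(h \right)} = \left(- \frac{1}{2}\right) \left(-5\right) = \frac{5}{2}$)
$W = - \frac{25}{2}$ ($W = 6 - \left(\frac{5}{2} - -16\right) = 6 - \left(\frac{5}{2} + 16\right) = 6 - \frac{37}{2} = - \frac{25}{2} \approx -12.5$)
$\left(-8 - 9\right) W = \left(-8 - 9\right) \left(- \frac{25}{2}\right) = \left(-17\right) \left(- \frac{25}{2}\right) = \frac{425}{2}$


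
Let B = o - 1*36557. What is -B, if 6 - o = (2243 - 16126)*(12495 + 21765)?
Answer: -475595029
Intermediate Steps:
o = 475631586 (o = 6 - (2243 - 16126)*(12495 + 21765) = 6 - (-13883)*34260 = 6 - 1*(-475631580) = 6 + 475631580 = 475631586)
B = 475595029 (B = 475631586 - 1*36557 = 475631586 - 36557 = 475595029)
-B = -1*475595029 = -475595029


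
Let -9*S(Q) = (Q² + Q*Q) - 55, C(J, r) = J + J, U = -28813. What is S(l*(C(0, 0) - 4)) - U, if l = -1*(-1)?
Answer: 259340/9 ≈ 28816.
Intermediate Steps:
C(J, r) = 2*J
l = 1
S(Q) = 55/9 - 2*Q²/9 (S(Q) = -((Q² + Q*Q) - 55)/9 = -((Q² + Q²) - 55)/9 = -(2*Q² - 55)/9 = -(-55 + 2*Q²)/9 = 55/9 - 2*Q²/9)
S(l*(C(0, 0) - 4)) - U = (55/9 - 2*(2*0 - 4)²/9) - 1*(-28813) = (55/9 - 2*(0 - 4)²/9) + 28813 = (55/9 - 2*(1*(-4))²/9) + 28813 = (55/9 - 2/9*(-4)²) + 28813 = (55/9 - 2/9*16) + 28813 = (55/9 - 32/9) + 28813 = 23/9 + 28813 = 259340/9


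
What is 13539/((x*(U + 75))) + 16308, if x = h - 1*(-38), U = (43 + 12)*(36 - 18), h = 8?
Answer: 266314153/16330 ≈ 16308.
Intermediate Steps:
U = 990 (U = 55*18 = 990)
x = 46 (x = 8 - 1*(-38) = 8 + 38 = 46)
13539/((x*(U + 75))) + 16308 = 13539/((46*(990 + 75))) + 16308 = 13539/((46*1065)) + 16308 = 13539/48990 + 16308 = 13539*(1/48990) + 16308 = 4513/16330 + 16308 = 266314153/16330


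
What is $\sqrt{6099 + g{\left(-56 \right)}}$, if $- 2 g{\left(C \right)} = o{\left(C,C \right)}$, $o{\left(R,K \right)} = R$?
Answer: $\sqrt{6127} \approx 78.275$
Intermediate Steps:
$g{\left(C \right)} = - \frac{C}{2}$
$\sqrt{6099 + g{\left(-56 \right)}} = \sqrt{6099 - -28} = \sqrt{6099 + 28} = \sqrt{6127}$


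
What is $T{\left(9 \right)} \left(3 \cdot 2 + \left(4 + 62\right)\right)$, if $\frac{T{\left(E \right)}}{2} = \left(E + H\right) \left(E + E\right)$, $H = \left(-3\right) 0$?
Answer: $23328$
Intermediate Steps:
$H = 0$
$T{\left(E \right)} = 4 E^{2}$ ($T{\left(E \right)} = 2 \left(E + 0\right) \left(E + E\right) = 2 E 2 E = 2 \cdot 2 E^{2} = 4 E^{2}$)
$T{\left(9 \right)} \left(3 \cdot 2 + \left(4 + 62\right)\right) = 4 \cdot 9^{2} \left(3 \cdot 2 + \left(4 + 62\right)\right) = 4 \cdot 81 \left(6 + 66\right) = 324 \cdot 72 = 23328$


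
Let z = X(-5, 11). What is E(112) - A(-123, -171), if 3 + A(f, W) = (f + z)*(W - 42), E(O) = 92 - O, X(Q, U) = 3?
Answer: -25577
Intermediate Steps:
z = 3
A(f, W) = -3 + (-42 + W)*(3 + f) (A(f, W) = -3 + (f + 3)*(W - 42) = -3 + (3 + f)*(-42 + W) = -3 + (-42 + W)*(3 + f))
E(112) - A(-123, -171) = (92 - 1*112) - (-129 - 42*(-123) + 3*(-171) - 171*(-123)) = (92 - 112) - (-129 + 5166 - 513 + 21033) = -20 - 1*25557 = -20 - 25557 = -25577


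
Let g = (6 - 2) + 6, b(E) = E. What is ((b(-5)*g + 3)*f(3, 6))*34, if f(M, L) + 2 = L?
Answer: -6392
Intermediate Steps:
f(M, L) = -2 + L
g = 10 (g = 4 + 6 = 10)
((b(-5)*g + 3)*f(3, 6))*34 = ((-5*10 + 3)*(-2 + 6))*34 = ((-50 + 3)*4)*34 = -47*4*34 = -188*34 = -6392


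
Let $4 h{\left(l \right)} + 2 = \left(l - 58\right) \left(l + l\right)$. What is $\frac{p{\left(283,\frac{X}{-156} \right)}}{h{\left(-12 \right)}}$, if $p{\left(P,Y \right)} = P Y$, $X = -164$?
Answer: $\frac{23206}{32721} \approx 0.70921$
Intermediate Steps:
$h{\left(l \right)} = - \frac{1}{2} + \frac{l \left(-58 + l\right)}{2}$ ($h{\left(l \right)} = - \frac{1}{2} + \frac{\left(l - 58\right) \left(l + l\right)}{4} = - \frac{1}{2} + \frac{\left(-58 + l\right) 2 l}{4} = - \frac{1}{2} + \frac{2 l \left(-58 + l\right)}{4} = - \frac{1}{2} + \frac{l \left(-58 + l\right)}{2}$)
$\frac{p{\left(283,\frac{X}{-156} \right)}}{h{\left(-12 \right)}} = \frac{283 \left(- \frac{164}{-156}\right)}{- \frac{1}{2} + \frac{\left(-12\right)^{2}}{2} - -348} = \frac{283 \left(\left(-164\right) \left(- \frac{1}{156}\right)\right)}{- \frac{1}{2} + \frac{1}{2} \cdot 144 + 348} = \frac{283 \cdot \frac{41}{39}}{- \frac{1}{2} + 72 + 348} = \frac{11603}{39 \cdot \frac{839}{2}} = \frac{11603}{39} \cdot \frac{2}{839} = \frac{23206}{32721}$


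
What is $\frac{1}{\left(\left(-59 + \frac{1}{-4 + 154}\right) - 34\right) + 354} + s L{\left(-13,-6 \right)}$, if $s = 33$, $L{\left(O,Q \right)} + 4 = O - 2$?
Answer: $- \frac{24547527}{39151} \approx -627.0$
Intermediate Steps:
$L{\left(O,Q \right)} = -6 + O$ ($L{\left(O,Q \right)} = -4 + \left(O - 2\right) = -4 + \left(-2 + O\right) = -6 + O$)
$\frac{1}{\left(\left(-59 + \frac{1}{-4 + 154}\right) - 34\right) + 354} + s L{\left(-13,-6 \right)} = \frac{1}{\left(\left(-59 + \frac{1}{-4 + 154}\right) - 34\right) + 354} + 33 \left(-6 - 13\right) = \frac{1}{\left(\left(-59 + \frac{1}{150}\right) - 34\right) + 354} + 33 \left(-19\right) = \frac{1}{\left(\left(-59 + \frac{1}{150}\right) - 34\right) + 354} - 627 = \frac{1}{\left(- \frac{8849}{150} - 34\right) + 354} - 627 = \frac{1}{- \frac{13949}{150} + 354} - 627 = \frac{1}{\frac{39151}{150}} - 627 = \frac{150}{39151} - 627 = - \frac{24547527}{39151}$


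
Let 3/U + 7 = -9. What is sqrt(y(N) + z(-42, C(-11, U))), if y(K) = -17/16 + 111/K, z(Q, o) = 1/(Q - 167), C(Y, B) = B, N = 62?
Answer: sqrt(485620487)/25916 ≈ 0.85032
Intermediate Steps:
U = -3/16 (U = 3/(-7 - 9) = 3/(-16) = 3*(-1/16) = -3/16 ≈ -0.18750)
z(Q, o) = 1/(-167 + Q)
y(K) = -17/16 + 111/K (y(K) = -17*1/16 + 111/K = -17/16 + 111/K)
sqrt(y(N) + z(-42, C(-11, U))) = sqrt((-17/16 + 111/62) + 1/(-167 - 42)) = sqrt((-17/16 + 111*(1/62)) + 1/(-209)) = sqrt((-17/16 + 111/62) - 1/209) = sqrt(361/496 - 1/209) = sqrt(74953/103664) = sqrt(485620487)/25916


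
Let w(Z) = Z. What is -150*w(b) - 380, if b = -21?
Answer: 2770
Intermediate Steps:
-150*w(b) - 380 = -150*(-21) - 380 = 3150 - 380 = 2770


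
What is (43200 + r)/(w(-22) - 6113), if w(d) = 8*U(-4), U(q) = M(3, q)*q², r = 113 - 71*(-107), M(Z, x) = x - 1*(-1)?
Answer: -50910/6497 ≈ -7.8359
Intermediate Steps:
M(Z, x) = 1 + x (M(Z, x) = x + 1 = 1 + x)
r = 7710 (r = 113 + 7597 = 7710)
U(q) = q²*(1 + q) (U(q) = (1 + q)*q² = q²*(1 + q))
w(d) = -384 (w(d) = 8*((-4)²*(1 - 4)) = 8*(16*(-3)) = 8*(-48) = -384)
(43200 + r)/(w(-22) - 6113) = (43200 + 7710)/(-384 - 6113) = 50910/(-6497) = 50910*(-1/6497) = -50910/6497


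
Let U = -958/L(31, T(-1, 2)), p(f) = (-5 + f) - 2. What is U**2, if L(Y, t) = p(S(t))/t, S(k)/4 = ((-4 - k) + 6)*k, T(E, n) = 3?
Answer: 8259876/361 ≈ 22881.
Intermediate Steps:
S(k) = 4*k*(2 - k) (S(k) = 4*(((-4 - k) + 6)*k) = 4*((2 - k)*k) = 4*(k*(2 - k)) = 4*k*(2 - k))
p(f) = -7 + f
L(Y, t) = (-7 + 4*t*(2 - t))/t
U = 2874/19 (U = -958/(8 - 7/3 - 4*3) = -958/(8 - 7*1/3 - 12) = -958/(8 - 7/3 - 12) = -958/(-19/3) = -958*(-3/19) = 2874/19 ≈ 151.26)
U**2 = (2874/19)**2 = 8259876/361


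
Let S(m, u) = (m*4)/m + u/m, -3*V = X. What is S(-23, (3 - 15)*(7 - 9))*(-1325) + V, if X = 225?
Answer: -91825/23 ≈ -3992.4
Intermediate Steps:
V = -75 (V = -⅓*225 = -75)
S(m, u) = 4 + u/m (S(m, u) = (4*m)/m + u/m = 4 + u/m)
S(-23, (3 - 15)*(7 - 9))*(-1325) + V = (4 + ((3 - 15)*(7 - 9))/(-23))*(-1325) - 75 = (4 - 12*(-2)*(-1/23))*(-1325) - 75 = (4 + 24*(-1/23))*(-1325) - 75 = (4 - 24/23)*(-1325) - 75 = (68/23)*(-1325) - 75 = -90100/23 - 75 = -91825/23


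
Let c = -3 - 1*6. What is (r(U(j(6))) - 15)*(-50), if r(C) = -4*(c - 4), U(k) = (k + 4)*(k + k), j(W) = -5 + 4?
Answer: -1850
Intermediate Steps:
j(W) = -1
c = -9 (c = -3 - 6 = -9)
U(k) = 2*k*(4 + k) (U(k) = (4 + k)*(2*k) = 2*k*(4 + k))
r(C) = 52 (r(C) = -4*(-9 - 4) = -4*(-13) = 52)
(r(U(j(6))) - 15)*(-50) = (52 - 15)*(-50) = 37*(-50) = -1850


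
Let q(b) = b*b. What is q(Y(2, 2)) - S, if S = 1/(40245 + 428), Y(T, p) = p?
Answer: 162691/40673 ≈ 4.0000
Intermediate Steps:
q(b) = b²
S = 1/40673 ≈ 2.4586e-5
q(Y(2, 2)) - S = 2² - 1*1/40673 = 4 - 1/40673 = 162691/40673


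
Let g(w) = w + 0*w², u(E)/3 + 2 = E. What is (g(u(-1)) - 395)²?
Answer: 163216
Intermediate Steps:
u(E) = -6 + 3*E
g(w) = w (g(w) = w + 0 = w)
(g(u(-1)) - 395)² = ((-6 + 3*(-1)) - 395)² = ((-6 - 3) - 395)² = (-9 - 395)² = (-404)² = 163216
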